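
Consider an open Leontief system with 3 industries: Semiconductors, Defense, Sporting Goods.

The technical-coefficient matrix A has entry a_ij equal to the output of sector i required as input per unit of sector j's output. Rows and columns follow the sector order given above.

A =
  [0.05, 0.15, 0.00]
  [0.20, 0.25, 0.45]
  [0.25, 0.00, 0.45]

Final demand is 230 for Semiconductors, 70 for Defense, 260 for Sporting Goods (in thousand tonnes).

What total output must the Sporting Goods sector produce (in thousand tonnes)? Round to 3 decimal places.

x_3 = 622.594

I − A =
  [   0.95    -0.15     0.00]
  [  -0.20     0.75    -0.45]
  [  -0.25     0.00     0.55]
Cofactors of I−A, C_ij = (−1)^(i+j)·(minor ij) (rows/columns in the sector order above):
  C_11 = (0.75)(0.55) − (-0.45)(0.00) = 0.4125
  C_12 = −[(-0.20)(0.55) − (-0.45)(-0.25)] = 0.2225
  C_13 = (-0.20)(0.00) − (0.75)(-0.25) = 0.1875
  C_21 = −[(-0.15)(0.55) − (0.00)(0.00)] = 0.0825
  C_22 = (0.95)(0.55) − (0.00)(-0.25) = 0.5225
  C_23 = −[(0.95)(0.00) − (-0.15)(-0.25)] = 0.0375
  C_31 = (-0.15)(-0.45) − (0.00)(0.75) = 0.0675
  C_32 = −[(0.95)(-0.45) − (0.00)(-0.20)] = 0.4275
  C_33 = (0.95)(0.75) − (-0.15)(-0.20) = 0.6825
det(I−A) = Σ_j (I−A)_1j·C_1j = (0.95)(0.4125) + (-0.15)(0.2225) + (0.00)(0.1875) = 0.3585
adj(I−A) = Cᵀ =
  [ 0.4125   0.0825   0.0675]
  [ 0.2225   0.5225   0.4275]
  [ 0.1875   0.0375   0.6825]
(I − A)⁻¹ = adj(I−A) / det(I−A) ≈
  [   1.1506     0.2301     0.1883]
  [   0.6206     1.4575     1.1925]
  [   0.5230     0.1046     1.9038]
x = (I − A)⁻¹ d = adj(I−A)·d / det(I−A), with det(I−A) = 0.3585:
  x_1 = (0.4125·230 + 0.0825·70 + 0.0675·260) / 0.3585 = 118.20 / 0.3585 ≈ 329.707
  x_2 = (0.2225·230 + 0.5225·70 + 0.4275·260) / 0.3585 = 198.90 / 0.3585 ≈ 554.812
  x_3 = (0.1875·230 + 0.0375·70 + 0.6825·260) / 0.3585 = 223.20 / 0.3585 ≈ 622.594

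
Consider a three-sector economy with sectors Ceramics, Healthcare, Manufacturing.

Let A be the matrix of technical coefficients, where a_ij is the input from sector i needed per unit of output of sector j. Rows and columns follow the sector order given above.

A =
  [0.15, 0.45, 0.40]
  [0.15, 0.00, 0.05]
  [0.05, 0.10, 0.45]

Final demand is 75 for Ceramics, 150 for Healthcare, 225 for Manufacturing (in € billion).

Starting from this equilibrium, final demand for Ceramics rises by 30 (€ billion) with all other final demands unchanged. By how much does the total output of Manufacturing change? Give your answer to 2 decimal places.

Δx_3 = 4.89

I − A =
  [   0.85    -0.45    -0.40]
  [  -0.15     1.00    -0.05]
  [  -0.05    -0.10     0.55]
Cofactors of I−A, C_ij = (−1)^(i+j)·(minor ij) (rows/columns in the sector order above):
  C_11 = (1.00)(0.55) − (-0.05)(-0.10) = 0.5450
  C_12 = −[(-0.15)(0.55) − (-0.05)(-0.05)] = 0.0850
  C_13 = (-0.15)(-0.10) − (1.00)(-0.05) = 0.0650
  C_21 = −[(-0.45)(0.55) − (-0.40)(-0.10)] = 0.2875
  C_22 = (0.85)(0.55) − (-0.40)(-0.05) = 0.4475
  C_23 = −[(0.85)(-0.10) − (-0.45)(-0.05)] = 0.1075
  C_31 = (-0.45)(-0.05) − (-0.40)(1.00) = 0.4225
  C_32 = −[(0.85)(-0.05) − (-0.40)(-0.15)] = 0.1025
  C_33 = (0.85)(1.00) − (-0.45)(-0.15) = 0.7825
det(I−A) = Σ_j (I−A)_1j·C_1j = (0.85)(0.5450) + (-0.45)(0.0850) + (-0.40)(0.0650) = 0.3990
adj(I−A) = Cᵀ =
  [ 0.5450   0.2875   0.4225]
  [ 0.0850   0.4475   0.1025]
  [ 0.0650   0.1075   0.7825]
(I − A)⁻¹ = adj(I−A) / det(I−A) ≈
  [   1.3659     0.7206     1.0589]
  [   0.2130     1.1216     0.2569]
  [   0.1629     0.2694     1.9612]
Δx = (I − A)⁻¹ Δd with Δd having +30 in the Ceramics component and 0 elsewhere.
So Δx_3 = L_31 · (+30), where L_31 = adj(I−A)_31 / det(I−A) = 0.0650 / 0.3990.
Δx_3 = 0.0650 × (+30) / 0.3990 = 1.95 / 0.3990 ≈ 4.89.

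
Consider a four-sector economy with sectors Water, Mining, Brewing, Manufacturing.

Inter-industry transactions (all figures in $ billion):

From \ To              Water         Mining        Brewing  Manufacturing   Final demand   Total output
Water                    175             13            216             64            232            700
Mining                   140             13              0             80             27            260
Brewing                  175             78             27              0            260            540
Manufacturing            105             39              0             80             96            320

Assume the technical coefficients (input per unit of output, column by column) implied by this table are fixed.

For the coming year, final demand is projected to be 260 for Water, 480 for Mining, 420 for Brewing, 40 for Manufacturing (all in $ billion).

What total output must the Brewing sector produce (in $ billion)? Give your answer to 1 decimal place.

x_3 = 979.9

Technical coefficients a_ij = z_ij / X_j:
  a_11 = 175/700 = 0.25, a_21 = 140/700 = 0.20, a_31 = 175/700 = 0.25, a_41 = 105/700 = 0.15
  a_12 = 13/260 = 0.05, a_22 = 13/260 = 0.05, a_32 = 78/260 = 0.30, a_42 = 39/260 = 0.15
  a_13 = 216/540 = 0.40, a_23 = 0/540 = 0.00, a_33 = 27/540 = 0.05, a_43 = 0/540 = 0.00
  a_14 = 64/320 = 0.20, a_24 = 80/320 = 0.25, a_34 = 0/320 = 0.00, a_44 = 80/320 = 0.25
I − A =
  [   0.75    -0.05    -0.40    -0.20]
  [  -0.20     0.95     0.00    -0.25]
  [  -0.25    -0.30     0.95     0.00]
  [  -0.15    -0.15     0.00     0.75]
Compute the cofactors C_ij = (−1)^(i+j)·(3×3 minor ij) of I−A; the adjugate is their transpose:
adj(I−A) = Cᵀ =
  [ 0.641250   0.154125   0.270000   0.222375]
  [ 0.178125   0.430875   0.075000   0.191125]
  [ 0.225000   0.176625   0.462375   0.118875]
  [ 0.163875   0.117000   0.069000   0.548375]
det(I−A) = Σ_j (I−A)_1j·C_1j = (0.75)(0.641250) + (-0.05)(0.178125) + (-0.40)(0.225000) + (-0.20)(0.163875) = 0.34925625
(I − A)⁻¹ = adj(I−A) / det(I−A) ≈
  [   1.8360     0.4413     0.7731     0.6367]
  [   0.5100     1.2337     0.2147     0.5472]
  [   0.6442     0.5057     1.3239     0.3404]
  [   0.4692     0.3350     0.1976     1.5701]
x = (I − A)⁻¹ d = adj(I−A)·d / det(I−A), with det(I−A) = 0.34925625:
  x_1 = (0.641250·260 + 0.154125·480 + 0.270000·420 + 0.222375·40) / 0.34925625 = 363.00 / 0.34925625 ≈ 1039.4
  x_2 = (0.178125·260 + 0.430875·480 + 0.075000·420 + 0.191125·40) / 0.34925625 = 292.2775 / 0.34925625 ≈ 836.9
  x_3 = (0.225000·260 + 0.176625·480 + 0.462375·420 + 0.118875·40) / 0.34925625 = 342.2325 / 0.34925625 ≈ 979.9
  x_4 = (0.163875·260 + 0.117000·480 + 0.069000·420 + 0.548375·40) / 0.34925625 = 149.6825 / 0.34925625 ≈ 428.6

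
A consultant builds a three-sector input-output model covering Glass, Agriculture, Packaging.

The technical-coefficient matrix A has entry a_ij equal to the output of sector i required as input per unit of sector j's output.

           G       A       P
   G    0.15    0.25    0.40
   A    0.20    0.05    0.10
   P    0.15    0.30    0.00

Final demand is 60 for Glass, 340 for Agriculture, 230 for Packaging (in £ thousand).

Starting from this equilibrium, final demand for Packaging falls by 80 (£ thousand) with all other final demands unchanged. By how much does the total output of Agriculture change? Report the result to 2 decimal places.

I − A =
  [   0.85    -0.25    -0.40]
  [  -0.20     0.95    -0.10]
  [  -0.15    -0.30     1.00]
Cofactors of I−A, C_ij = (−1)^(i+j)·(minor ij) (rows/columns in the sector order above):
  C_11 = (0.95)(1.00) − (-0.10)(-0.30) = 0.9200
  C_12 = −[(-0.20)(1.00) − (-0.10)(-0.15)] = 0.2150
  C_13 = (-0.20)(-0.30) − (0.95)(-0.15) = 0.2025
  C_21 = −[(-0.25)(1.00) − (-0.40)(-0.30)] = 0.3700
  C_22 = (0.85)(1.00) − (-0.40)(-0.15) = 0.7900
  C_23 = −[(0.85)(-0.30) − (-0.25)(-0.15)] = 0.2925
  C_31 = (-0.25)(-0.10) − (-0.40)(0.95) = 0.4050
  C_32 = −[(0.85)(-0.10) − (-0.40)(-0.20)] = 0.1650
  C_33 = (0.85)(0.95) − (-0.25)(-0.20) = 0.7575
det(I−A) = Σ_j (I−A)_1j·C_1j = (0.85)(0.9200) + (-0.25)(0.2150) + (-0.40)(0.2025) = 0.64725
adj(I−A) = Cᵀ =
  [ 0.9200   0.3700   0.4050]
  [ 0.2150   0.7900   0.1650]
  [ 0.2025   0.2925   0.7575]
(I − A)⁻¹ = adj(I−A) / det(I−A) ≈
  [   1.4214     0.5716     0.6257]
  [   0.3322     1.2205     0.2549]
  [   0.3129     0.4519     1.1703]
Δx = (I − A)⁻¹ Δd with Δd having -80 in the Packaging component and 0 elsewhere.
So Δx_A = L_AP · (-80), where L_AP = adj(I−A)_AP / det(I−A) = 0.1650 / 0.64725.
Δx_A = 0.1650 × (-80) / 0.64725 = -13.20 / 0.64725 ≈ -20.39.

Δx_A = -20.39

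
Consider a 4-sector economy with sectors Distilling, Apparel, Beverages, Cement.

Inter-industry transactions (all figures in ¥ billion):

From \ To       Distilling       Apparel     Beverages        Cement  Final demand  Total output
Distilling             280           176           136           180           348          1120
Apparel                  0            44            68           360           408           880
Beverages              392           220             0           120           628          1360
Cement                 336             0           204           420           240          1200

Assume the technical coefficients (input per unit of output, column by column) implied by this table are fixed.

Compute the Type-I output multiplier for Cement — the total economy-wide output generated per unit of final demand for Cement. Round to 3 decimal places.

Technical coefficients a_ij = z_ij / X_j:
  a_11 = 280/1120 = 0.25, a_21 = 0/1120 = 0.00, a_31 = 392/1120 = 0.35, a_41 = 336/1120 = 0.30
  a_12 = 176/880 = 0.20, a_22 = 44/880 = 0.05, a_32 = 220/880 = 0.25, a_42 = 0/880 = 0.00
  a_13 = 136/1360 = 0.10, a_23 = 68/1360 = 0.05, a_33 = 0/1360 = 0.00, a_43 = 204/1360 = 0.15
  a_14 = 180/1200 = 0.15, a_24 = 360/1200 = 0.30, a_34 = 120/1200 = 0.10, a_44 = 420/1200 = 0.35
I − A =
  [   0.75    -0.20    -0.10    -0.15]
  [   0.00     0.95    -0.05    -0.30]
  [  -0.35    -0.25     1.00    -0.10]
  [  -0.30     0.00    -0.15     0.65]
Compute the cofactors C_ij = (−1)^(i+j)·(3×3 minor ij) of I−A; the adjugate is their transpose:
adj(I−A) = Cᵀ =
  [ 0.583875   0.148875   0.098625   0.218625]
  [ 0.118625   0.397625   0.064875   0.220875]
  [ 0.267125   0.162125   0.402375   0.198375]
  [ 0.331125   0.106125   0.138375   0.666375]
det(I−A) = Σ_j (I−A)_1j·C_1j = (0.75)(0.583875) + (-0.20)(0.118625) + (-0.10)(0.267125) + (-0.15)(0.331125) = 0.3378
(I − A)⁻¹ = adj(I−A) / det(I−A) ≈
  [   1.7285     0.4407     0.2920     0.6472]
  [   0.3512     1.1771     0.1921     0.6539]
  [   0.7908     0.4799     1.1912     0.5873]
  [   0.9802     0.3142     0.4096     1.9727]
The output multiplier for sector j is the column-j sum of the Leontief inverse (I − A)⁻¹ = adj(I−A) / det(I−A).
Column 4 of adj(I−A): (0.218625, 0.220875, 0.198375, 0.666375); det(I−A) = 0.3378.
m_4 = (0.218625 + 0.220875 + 0.198375 + 0.666375) / 0.3378 = 1.30425 / 0.3378 ≈ 3.861.

m_4 = 3.861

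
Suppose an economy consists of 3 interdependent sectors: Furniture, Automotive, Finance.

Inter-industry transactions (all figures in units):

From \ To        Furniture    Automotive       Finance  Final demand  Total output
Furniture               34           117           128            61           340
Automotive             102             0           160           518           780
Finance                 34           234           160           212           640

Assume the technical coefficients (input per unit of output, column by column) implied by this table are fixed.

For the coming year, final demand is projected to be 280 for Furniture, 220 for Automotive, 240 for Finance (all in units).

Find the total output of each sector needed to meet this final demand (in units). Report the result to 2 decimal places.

Technical coefficients a_ij = z_ij / X_j:
  a_11 = 34/340 = 0.10, a_21 = 102/340 = 0.30, a_31 = 34/340 = 0.10
  a_12 = 117/780 = 0.15, a_22 = 0/780 = 0.00, a_32 = 234/780 = 0.30
  a_13 = 128/640 = 0.20, a_23 = 160/640 = 0.25, a_33 = 160/640 = 0.25
I − A =
  [   0.90    -0.15    -0.20]
  [  -0.30     1.00    -0.25]
  [  -0.10    -0.30     0.75]
Cofactors of I−A, C_ij = (−1)^(i+j)·(minor ij) (rows/columns in the sector order above):
  C_11 = (1.00)(0.75) − (-0.25)(-0.30) = 0.6750
  C_12 = −[(-0.30)(0.75) − (-0.25)(-0.10)] = 0.2500
  C_13 = (-0.30)(-0.30) − (1.00)(-0.10) = 0.1900
  C_21 = −[(-0.15)(0.75) − (-0.20)(-0.30)] = 0.1725
  C_22 = (0.90)(0.75) − (-0.20)(-0.10) = 0.6550
  C_23 = −[(0.90)(-0.30) − (-0.15)(-0.10)] = 0.2850
  C_31 = (-0.15)(-0.25) − (-0.20)(1.00) = 0.2375
  C_32 = −[(0.90)(-0.25) − (-0.20)(-0.30)] = 0.2850
  C_33 = (0.90)(1.00) − (-0.15)(-0.30) = 0.8550
det(I−A) = Σ_j (I−A)_1j·C_1j = (0.90)(0.6750) + (-0.15)(0.2500) + (-0.20)(0.1900) = 0.5320
adj(I−A) = Cᵀ =
  [ 0.6750   0.1725   0.2375]
  [ 0.2500   0.6550   0.2850]
  [ 0.1900   0.2850   0.8550]
(I − A)⁻¹ = adj(I−A) / det(I−A) ≈
  [   1.2688     0.3242     0.4464]
  [   0.4699     1.2312     0.5357]
  [   0.3571     0.5357     1.6071]
x = (I − A)⁻¹ d = adj(I−A)·d / det(I−A), with det(I−A) = 0.5320:
  x_1 = (0.6750·280 + 0.1725·220 + 0.2375·240) / 0.5320 = 283.95 / 0.5320 ≈ 533.74
  x_2 = (0.2500·280 + 0.6550·220 + 0.2850·240) / 0.5320 = 282.50 / 0.5320 ≈ 531.02
  x_3 = (0.1900·280 + 0.2850·220 + 0.8550·240) / 0.5320 = 321.10 / 0.5320 ≈ 603.57

x_1 = 533.74, x_2 = 531.02, x_3 = 603.57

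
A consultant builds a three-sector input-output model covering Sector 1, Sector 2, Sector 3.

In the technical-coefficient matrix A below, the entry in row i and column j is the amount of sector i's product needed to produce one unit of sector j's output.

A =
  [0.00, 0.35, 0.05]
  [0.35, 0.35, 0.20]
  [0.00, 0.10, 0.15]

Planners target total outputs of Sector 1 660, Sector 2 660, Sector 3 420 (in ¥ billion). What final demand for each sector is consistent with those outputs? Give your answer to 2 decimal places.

I − A =
  [   1.00    -0.35    -0.05]
  [  -0.35     0.65    -0.20]
  [   0.00    -0.10     0.85]
d = (I − A) x:
  d_1 = (+1.00)·660 + (-0.35)·660 + (-0.05)·420 = 408.00
  d_2 = (-0.35)·660 + (+0.65)·660 + (-0.20)·420 = 114.00
  d_3 = (+0.00)·660 + (-0.10)·660 + (+0.85)·420 = 291.00

d_1 = 408.00, d_2 = 114.00, d_3 = 291.00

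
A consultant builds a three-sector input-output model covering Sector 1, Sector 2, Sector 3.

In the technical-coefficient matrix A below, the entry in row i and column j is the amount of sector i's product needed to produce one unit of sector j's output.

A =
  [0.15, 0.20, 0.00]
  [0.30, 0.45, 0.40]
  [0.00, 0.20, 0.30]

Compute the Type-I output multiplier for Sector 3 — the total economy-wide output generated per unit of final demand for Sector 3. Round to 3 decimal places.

m_3 = 3.809

I − A =
  [   0.85    -0.20     0.00]
  [  -0.30     0.55    -0.40]
  [   0.00    -0.20     0.70]
Cofactors of I−A, C_ij = (−1)^(i+j)·(minor ij) (rows/columns in the sector order above):
  C_11 = (0.55)(0.70) − (-0.40)(-0.20) = 0.3050
  C_12 = −[(-0.30)(0.70) − (-0.40)(0.00)] = 0.2100
  C_13 = (-0.30)(-0.20) − (0.55)(0.00) = 0.0600
  C_21 = −[(-0.20)(0.70) − (0.00)(-0.20)] = 0.1400
  C_22 = (0.85)(0.70) − (0.00)(0.00) = 0.5950
  C_23 = −[(0.85)(-0.20) − (-0.20)(0.00)] = 0.1700
  C_31 = (-0.20)(-0.40) − (0.00)(0.55) = 0.0800
  C_32 = −[(0.85)(-0.40) − (0.00)(-0.30)] = 0.3400
  C_33 = (0.85)(0.55) − (-0.20)(-0.30) = 0.4075
det(I−A) = Σ_j (I−A)_1j·C_1j = (0.85)(0.3050) + (-0.20)(0.2100) + (0.00)(0.0600) = 0.21725
adj(I−A) = Cᵀ =
  [ 0.3050   0.1400   0.0800]
  [ 0.2100   0.5950   0.3400]
  [ 0.0600   0.1700   0.4075]
(I − A)⁻¹ = adj(I−A) / det(I−A) ≈
  [   1.4039     0.6444     0.3682]
  [   0.9666     2.7388     1.5650]
  [   0.2762     0.7825     1.8757]
The output multiplier for sector j is the column-j sum of the Leontief inverse (I − A)⁻¹ = adj(I−A) / det(I−A).
Column 3 of adj(I−A): (0.0800, 0.3400, 0.4075); det(I−A) = 0.21725.
m_3 = (0.0800 + 0.3400 + 0.4075) / 0.21725 = 0.8275 / 0.21725 ≈ 3.809.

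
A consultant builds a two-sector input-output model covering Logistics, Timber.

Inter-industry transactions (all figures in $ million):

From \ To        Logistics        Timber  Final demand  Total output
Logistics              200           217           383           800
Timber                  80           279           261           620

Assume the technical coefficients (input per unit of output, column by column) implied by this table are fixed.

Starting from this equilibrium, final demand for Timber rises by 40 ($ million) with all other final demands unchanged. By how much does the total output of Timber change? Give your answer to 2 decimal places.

Δx_T = 79.47

Technical coefficients a_ij = z_ij / X_j:
  a_LL = 200/800 = 0.25, a_TL = 80/800 = 0.10
  a_LT = 217/620 = 0.35, a_TT = 279/620 = 0.45
I − A =
  [   0.75    -0.35]
  [  -0.10     0.55]
det(I−A) = (0.75)(0.55) − (-0.35)(-0.10) = 0.3775
adj(I−A) = [[0.55, 0.35], [0.10, 0.75]]
(I − A)⁻¹ = adj(I−A) / det(I−A) ≈
  [   1.4570     0.9272]
  [   0.2649     1.9868]
Δx = (I − A)⁻¹ Δd with Δd having +40 in the Timber component and 0 elsewhere.
So Δx_T = L_TT · (+40), where L_TT = adj(I−A)_TT / det(I−A) = 0.75 / 0.3775.
Δx_T = 0.75 × (+40) / 0.3775 = 30.00 / 0.3775 ≈ 79.47.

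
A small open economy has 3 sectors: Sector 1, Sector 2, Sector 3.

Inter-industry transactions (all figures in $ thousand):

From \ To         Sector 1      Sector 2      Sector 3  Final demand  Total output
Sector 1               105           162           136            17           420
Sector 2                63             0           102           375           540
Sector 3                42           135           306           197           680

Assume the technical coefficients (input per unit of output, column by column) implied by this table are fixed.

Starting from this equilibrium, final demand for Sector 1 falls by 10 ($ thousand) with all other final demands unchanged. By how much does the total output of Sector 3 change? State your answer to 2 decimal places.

Δx_3 = -4.20

Technical coefficients a_ij = z_ij / X_j:
  a_11 = 105/420 = 0.25, a_21 = 63/420 = 0.15, a_31 = 42/420 = 0.10
  a_12 = 162/540 = 0.30, a_22 = 0/540 = 0.00, a_32 = 135/540 = 0.25
  a_13 = 136/680 = 0.20, a_23 = 102/680 = 0.15, a_33 = 306/680 = 0.45
I − A =
  [   0.75    -0.30    -0.20]
  [  -0.15     1.00    -0.15]
  [  -0.10    -0.25     0.55]
Cofactors of I−A, C_ij = (−1)^(i+j)·(minor ij) (rows/columns in the sector order above):
  C_11 = (1.00)(0.55) − (-0.15)(-0.25) = 0.5125
  C_12 = −[(-0.15)(0.55) − (-0.15)(-0.10)] = 0.0975
  C_13 = (-0.15)(-0.25) − (1.00)(-0.10) = 0.1375
  C_21 = −[(-0.30)(0.55) − (-0.20)(-0.25)] = 0.2150
  C_22 = (0.75)(0.55) − (-0.20)(-0.10) = 0.3925
  C_23 = −[(0.75)(-0.25) − (-0.30)(-0.10)] = 0.2175
  C_31 = (-0.30)(-0.15) − (-0.20)(1.00) = 0.2450
  C_32 = −[(0.75)(-0.15) − (-0.20)(-0.15)] = 0.1425
  C_33 = (0.75)(1.00) − (-0.30)(-0.15) = 0.7050
det(I−A) = Σ_j (I−A)_1j·C_1j = (0.75)(0.5125) + (-0.30)(0.0975) + (-0.20)(0.1375) = 0.327625
adj(I−A) = Cᵀ =
  [ 0.5125   0.2150   0.2450]
  [ 0.0975   0.3925   0.1425]
  [ 0.1375   0.2175   0.7050]
(I − A)⁻¹ = adj(I−A) / det(I−A) ≈
  [   1.5643     0.6562     0.7478]
  [   0.2976     1.1980     0.4349]
  [   0.4197     0.6639     2.1519]
Δx = (I − A)⁻¹ Δd with Δd having -10 in the Sector 1 component and 0 elsewhere.
So Δx_3 = L_31 · (-10), where L_31 = adj(I−A)_31 / det(I−A) = 0.1375 / 0.327625.
Δx_3 = 0.1375 × (-10) / 0.327625 = -1.375 / 0.327625 ≈ -4.20.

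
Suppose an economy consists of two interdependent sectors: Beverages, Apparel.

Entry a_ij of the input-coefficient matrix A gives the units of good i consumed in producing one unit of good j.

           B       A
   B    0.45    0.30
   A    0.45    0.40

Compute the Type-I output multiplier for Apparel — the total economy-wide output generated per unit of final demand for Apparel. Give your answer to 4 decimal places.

I − A =
  [   0.55    -0.30]
  [  -0.45     0.60]
det(I−A) = (0.55)(0.60) − (-0.30)(-0.45) = 0.1950
adj(I−A) = [[0.60, 0.30], [0.45, 0.55]]
(I − A)⁻¹ = adj(I−A) / det(I−A) ≈
  [   3.07692     1.53846]
  [   2.30769     2.82051]
The output multiplier for sector j is the column-j sum of the Leontief inverse (I − A)⁻¹ = adj(I−A) / det(I−A).
Column A of adj(I−A): (0.30, 0.55); det(I−A) = 0.1950.
m_A = (0.30 + 0.55) / 0.1950 = 0.85 / 0.1950 ≈ 4.3590.

m_A = 4.3590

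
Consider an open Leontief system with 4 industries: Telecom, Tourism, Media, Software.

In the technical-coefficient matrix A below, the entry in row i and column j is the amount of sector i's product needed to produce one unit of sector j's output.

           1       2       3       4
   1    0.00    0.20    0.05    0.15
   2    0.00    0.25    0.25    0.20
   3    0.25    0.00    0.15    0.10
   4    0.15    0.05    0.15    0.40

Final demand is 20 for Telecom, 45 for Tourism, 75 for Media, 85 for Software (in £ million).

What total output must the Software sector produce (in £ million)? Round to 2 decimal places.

x_4 = 213.32

I − A =
  [   1.00    -0.20    -0.05    -0.15]
  [   0.00     0.75    -0.25    -0.20]
  [  -0.25     0.00     0.85    -0.10]
  [  -0.15    -0.05    -0.15     0.60]
Compute the cofactors C_ij = (−1)^(i+j)·(3×3 minor ij) of I−A; the adjugate is their transpose:
adj(I−A) = Cᵀ =
  [ 0.361500   0.105625   0.076750   0.138375]
  [ 0.074250   0.462000   0.175875   0.201875]
  [ 0.121250   0.039875   0.417125   0.113125]
  [ 0.126875   0.074875   0.138125   0.615625]
det(I−A) = Σ_j (I−A)_1j·C_1j = (1.00)(0.361500) + (-0.20)(0.074250) + (-0.05)(0.121250) + (-0.15)(0.126875) = 0.32155625
(I − A)⁻¹ = adj(I−A) / det(I−A) ≈
  [   1.1242     0.3285     0.2387     0.4303]
  [   0.2309     1.4368     0.5469     0.6278]
  [   0.3771     0.1240     1.2972     0.3518]
  [   0.3946     0.2329     0.4296     1.9145]
x = (I − A)⁻¹ d = adj(I−A)·d / det(I−A), with det(I−A) = 0.32155625:
  x_1 = (0.361500·20 + 0.105625·45 + 0.076750·75 + 0.138375·85) / 0.32155625 = 29.50125 / 0.32155625 ≈ 91.75
  x_2 = (0.074250·20 + 0.462000·45 + 0.175875·75 + 0.201875·85) / 0.32155625 = 52.625 / 0.32155625 ≈ 163.66
  x_3 = (0.121250·20 + 0.039875·45 + 0.417125·75 + 0.113125·85) / 0.32155625 = 45.119375 / 0.32155625 ≈ 140.32
  x_4 = (0.126875·20 + 0.074875·45 + 0.138125·75 + 0.615625·85) / 0.32155625 = 68.594375 / 0.32155625 ≈ 213.32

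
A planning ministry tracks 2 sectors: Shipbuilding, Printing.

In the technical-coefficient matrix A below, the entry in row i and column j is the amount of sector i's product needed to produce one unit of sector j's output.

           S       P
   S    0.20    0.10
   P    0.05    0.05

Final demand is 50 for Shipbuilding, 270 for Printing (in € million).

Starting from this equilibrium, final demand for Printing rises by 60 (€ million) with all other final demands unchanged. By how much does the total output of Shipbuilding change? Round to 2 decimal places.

Δx_S = 7.95

I − A =
  [   0.80    -0.10]
  [  -0.05     0.95]
det(I−A) = (0.80)(0.95) − (-0.10)(-0.05) = 0.7550
adj(I−A) = [[0.95, 0.10], [0.05, 0.80]]
(I − A)⁻¹ = adj(I−A) / det(I−A) ≈
  [   1.2583     0.1325]
  [   0.0662     1.0596]
Δx = (I − A)⁻¹ Δd with Δd having +60 in the Printing component and 0 elsewhere.
So Δx_S = L_SP · (+60), where L_SP = adj(I−A)_SP / det(I−A) = 0.10 / 0.7550.
Δx_S = 0.10 × (+60) / 0.7550 = 6.00 / 0.7550 ≈ 7.95.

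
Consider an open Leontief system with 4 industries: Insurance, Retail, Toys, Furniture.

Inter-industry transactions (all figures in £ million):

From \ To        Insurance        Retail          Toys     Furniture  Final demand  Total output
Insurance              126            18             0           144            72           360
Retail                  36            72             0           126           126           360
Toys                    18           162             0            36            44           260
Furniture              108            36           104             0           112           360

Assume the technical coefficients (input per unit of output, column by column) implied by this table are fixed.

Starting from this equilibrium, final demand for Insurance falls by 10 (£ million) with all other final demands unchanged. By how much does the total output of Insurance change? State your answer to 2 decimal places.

Technical coefficients a_ij = z_ij / X_j:
  a_II = 126/360 = 0.35, a_RI = 36/360 = 0.10, a_TI = 18/360 = 0.05, a_FI = 108/360 = 0.30
  a_IR = 18/360 = 0.05, a_RR = 72/360 = 0.20, a_TR = 162/360 = 0.45, a_FR = 36/360 = 0.10
  a_IT = 0/260 = 0.00, a_RT = 0/260 = 0.00, a_TT = 0/260 = 0.00, a_FT = 104/260 = 0.40
  a_IF = 144/360 = 0.40, a_RF = 126/360 = 0.35, a_TF = 36/360 = 0.10, a_FF = 0/360 = 0.00
I − A =
  [   0.65    -0.05     0.00    -0.40]
  [  -0.10     0.80     0.00    -0.35]
  [  -0.05    -0.45     1.00    -0.10]
  [  -0.30    -0.10    -0.40     1.00]
Compute the cofactors C_ij = (−1)^(i+j)·(3×3 minor ij) of I−A; the adjugate is their transpose:
adj(I−A) = Cᵀ =
  [ 0.67000   0.16000   0.13500   0.33750]
  [ 0.20800   0.49600   0.10700   0.26750]
  [ 0.15550   0.25100   0.38700   0.18875]
  [ 0.28400   0.19800   0.20600   0.51500]
det(I−A) = Σ_j (I−A)_1j·C_1j = (0.65)(0.67000) + (-0.05)(0.20800) + (0.00)(0.15550) + (-0.40)(0.28400) = 0.3115
(I − A)⁻¹ = adj(I−A) / det(I−A) ≈
  [   2.1509     0.5136     0.4334     1.0835]
  [   0.6677     1.5923     0.3435     0.8587]
  [   0.4992     0.8058     1.2424     0.6059]
  [   0.9117     0.6356     0.6613     1.6533]
Δx = (I − A)⁻¹ Δd with Δd having -10 in the Insurance component and 0 elsewhere.
So Δx_I = L_II · (-10), where L_II = adj(I−A)_II / det(I−A) = 0.67000 / 0.3115.
Δx_I = 0.67000 × (-10) / 0.3115 = -6.70 / 0.3115 ≈ -21.51.

Δx_I = -21.51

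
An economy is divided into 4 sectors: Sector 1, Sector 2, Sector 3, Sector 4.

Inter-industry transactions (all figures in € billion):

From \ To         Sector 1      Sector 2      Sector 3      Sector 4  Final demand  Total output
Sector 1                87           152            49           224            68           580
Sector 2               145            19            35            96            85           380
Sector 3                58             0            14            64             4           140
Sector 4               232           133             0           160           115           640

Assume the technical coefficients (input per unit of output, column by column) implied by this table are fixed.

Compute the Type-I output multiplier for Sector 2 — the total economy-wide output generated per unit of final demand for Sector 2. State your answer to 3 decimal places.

Technical coefficients a_ij = z_ij / X_j:
  a_11 = 87/580 = 0.15, a_21 = 145/580 = 0.25, a_31 = 58/580 = 0.10, a_41 = 232/580 = 0.40
  a_12 = 152/380 = 0.40, a_22 = 19/380 = 0.05, a_32 = 0/380 = 0.00, a_42 = 133/380 = 0.35
  a_13 = 49/140 = 0.35, a_23 = 35/140 = 0.25, a_33 = 14/140 = 0.10, a_43 = 0/140 = 0.00
  a_14 = 224/640 = 0.35, a_24 = 96/640 = 0.15, a_34 = 64/640 = 0.10, a_44 = 160/640 = 0.25
I − A =
  [   0.85    -0.40    -0.35    -0.35]
  [  -0.25     0.95    -0.25    -0.15]
  [  -0.10     0.00     0.90    -0.10]
  [  -0.40    -0.35     0.00     0.75]
Compute the cofactors C_ij = (−1)^(i+j)·(3×3 minor ij) of I−A; the adjugate is their transpose:
adj(I−A) = Cᵀ =
  [ 0.585250   0.392500   0.336625   0.396500]
  [ 0.251500   0.407500   0.211000   0.227000]
  [ 0.112750   0.088000   0.298375   0.110000]
  [ 0.429500   0.399500   0.278000   0.593500]
det(I−A) = Σ_j (I−A)_1j·C_1j = (0.85)(0.585250) + (-0.40)(0.251500) + (-0.35)(0.112750) + (-0.35)(0.429500) = 0.207075
(I − A)⁻¹ = adj(I−A) / det(I−A) ≈
  [   2.8263     1.8954     1.6256     1.9148]
  [   1.2145     1.9679     1.0190     1.0962]
  [   0.5445     0.4250     1.4409     0.5312]
  [   2.0741     1.9293     1.3425     2.8661]
The output multiplier for sector j is the column-j sum of the Leontief inverse (I − A)⁻¹ = adj(I−A) / det(I−A).
Column 2 of adj(I−A): (0.392500, 0.407500, 0.088000, 0.399500); det(I−A) = 0.207075.
m_2 = (0.392500 + 0.407500 + 0.088000 + 0.399500) / 0.207075 = 1.2875 / 0.207075 ≈ 6.218.

m_2 = 6.218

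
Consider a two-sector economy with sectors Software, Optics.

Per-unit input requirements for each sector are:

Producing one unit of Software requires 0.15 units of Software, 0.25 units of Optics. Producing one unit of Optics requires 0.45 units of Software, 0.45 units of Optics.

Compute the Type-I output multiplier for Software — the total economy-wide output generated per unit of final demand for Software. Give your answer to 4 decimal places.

m_S = 2.2535

I − A =
  [   0.85    -0.45]
  [  -0.25     0.55]
det(I−A) = (0.85)(0.55) − (-0.45)(-0.25) = 0.3550
adj(I−A) = [[0.55, 0.45], [0.25, 0.85]]
(I − A)⁻¹ = adj(I−A) / det(I−A) ≈
  [   1.54930     1.26761]
  [   0.70423     2.39437]
The output multiplier for sector j is the column-j sum of the Leontief inverse (I − A)⁻¹ = adj(I−A) / det(I−A).
Column S of adj(I−A): (0.55, 0.25); det(I−A) = 0.3550.
m_S = (0.55 + 0.25) / 0.3550 = 0.80 / 0.3550 ≈ 2.2535.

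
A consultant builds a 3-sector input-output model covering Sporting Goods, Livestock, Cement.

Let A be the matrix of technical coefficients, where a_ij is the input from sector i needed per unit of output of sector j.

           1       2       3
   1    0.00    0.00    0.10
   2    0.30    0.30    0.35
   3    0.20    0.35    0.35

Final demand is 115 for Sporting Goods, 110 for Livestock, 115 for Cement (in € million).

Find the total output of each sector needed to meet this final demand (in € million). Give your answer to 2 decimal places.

x_1 = 162.78, x_2 = 465.83, x_3 = 477.84

I − A =
  [   1.00     0.00    -0.10]
  [  -0.30     0.70    -0.35]
  [  -0.20    -0.35     0.65]
Cofactors of I−A, C_ij = (−1)^(i+j)·(minor ij) (rows/columns in the sector order above):
  C_11 = (0.70)(0.65) − (-0.35)(-0.35) = 0.3325
  C_12 = −[(-0.30)(0.65) − (-0.35)(-0.20)] = 0.2650
  C_13 = (-0.30)(-0.35) − (0.70)(-0.20) = 0.2450
  C_21 = −[(0.00)(0.65) − (-0.10)(-0.35)] = 0.0350
  C_22 = (1.00)(0.65) − (-0.10)(-0.20) = 0.6300
  C_23 = −[(1.00)(-0.35) − (0.00)(-0.20)] = 0.3500
  C_31 = (0.00)(-0.35) − (-0.10)(0.70) = 0.0700
  C_32 = −[(1.00)(-0.35) − (-0.10)(-0.30)] = 0.3800
  C_33 = (1.00)(0.70) − (0.00)(-0.30) = 0.7000
det(I−A) = Σ_j (I−A)_1j·C_1j = (1.00)(0.3325) + (0.00)(0.2650) + (-0.10)(0.2450) = 0.3080
adj(I−A) = Cᵀ =
  [ 0.3325   0.0350   0.0700]
  [ 0.2650   0.6300   0.3800]
  [ 0.2450   0.3500   0.7000]
(I − A)⁻¹ = adj(I−A) / det(I−A) ≈
  [   1.0795     0.1136     0.2273]
  [   0.8604     2.0455     1.2338]
  [   0.7955     1.1364     2.2727]
x = (I − A)⁻¹ d = adj(I−A)·d / det(I−A), with det(I−A) = 0.3080:
  x_1 = (0.3325·115 + 0.0350·110 + 0.0700·115) / 0.3080 = 50.1375 / 0.3080 ≈ 162.78
  x_2 = (0.2650·115 + 0.6300·110 + 0.3800·115) / 0.3080 = 143.475 / 0.3080 ≈ 465.83
  x_3 = (0.2450·115 + 0.3500·110 + 0.7000·115) / 0.3080 = 147.175 / 0.3080 ≈ 477.84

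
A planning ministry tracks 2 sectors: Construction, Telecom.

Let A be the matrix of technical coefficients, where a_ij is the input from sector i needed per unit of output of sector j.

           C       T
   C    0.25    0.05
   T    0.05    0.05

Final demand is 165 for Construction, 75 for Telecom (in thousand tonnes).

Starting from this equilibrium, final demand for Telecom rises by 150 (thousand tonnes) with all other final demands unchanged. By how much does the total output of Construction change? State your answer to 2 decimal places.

I − A =
  [   0.75    -0.05]
  [  -0.05     0.95]
det(I−A) = (0.75)(0.95) − (-0.05)(-0.05) = 0.7100
adj(I−A) = [[0.95, 0.05], [0.05, 0.75]]
(I − A)⁻¹ = adj(I−A) / det(I−A) ≈
  [   1.3380     0.0704]
  [   0.0704     1.0563]
Δx = (I − A)⁻¹ Δd with Δd having +150 in the Telecom component and 0 elsewhere.
So Δx_C = L_CT · (+150), where L_CT = adj(I−A)_CT / det(I−A) = 0.05 / 0.7100.
Δx_C = 0.05 × (+150) / 0.7100 = 7.50 / 0.7100 ≈ 10.56.

Δx_C = 10.56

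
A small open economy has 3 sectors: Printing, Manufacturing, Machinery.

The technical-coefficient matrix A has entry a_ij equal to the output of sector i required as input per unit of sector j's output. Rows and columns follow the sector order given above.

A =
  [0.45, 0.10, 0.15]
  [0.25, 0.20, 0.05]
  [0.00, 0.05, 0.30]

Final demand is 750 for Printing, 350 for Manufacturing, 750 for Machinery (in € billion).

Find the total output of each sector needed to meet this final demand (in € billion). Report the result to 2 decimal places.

x_1 = 1876.41, x_2 = 1095.74, x_3 = 1149.70

I − A =
  [   0.55    -0.10    -0.15]
  [  -0.25     0.80    -0.05]
  [   0.00    -0.05     0.70]
Cofactors of I−A, C_ij = (−1)^(i+j)·(minor ij) (rows/columns in the sector order above):
  C_11 = (0.80)(0.70) − (-0.05)(-0.05) = 0.5575
  C_12 = −[(-0.25)(0.70) − (-0.05)(0.00)] = 0.1750
  C_13 = (-0.25)(-0.05) − (0.80)(0.00) = 0.0125
  C_21 = −[(-0.10)(0.70) − (-0.15)(-0.05)] = 0.0775
  C_22 = (0.55)(0.70) − (-0.15)(0.00) = 0.3850
  C_23 = −[(0.55)(-0.05) − (-0.10)(0.00)] = 0.0275
  C_31 = (-0.10)(-0.05) − (-0.15)(0.80) = 0.1250
  C_32 = −[(0.55)(-0.05) − (-0.15)(-0.25)] = 0.0650
  C_33 = (0.55)(0.80) − (-0.10)(-0.25) = 0.4150
det(I−A) = Σ_j (I−A)_1j·C_1j = (0.55)(0.5575) + (-0.10)(0.1750) + (-0.15)(0.0125) = 0.28725
adj(I−A) = Cᵀ =
  [ 0.5575   0.0775   0.1250]
  [ 0.1750   0.3850   0.0650]
  [ 0.0125   0.0275   0.4150]
(I − A)⁻¹ = adj(I−A) / det(I−A) ≈
  [   1.9408     0.2698     0.4352]
  [   0.6092     1.3403     0.2263]
  [   0.0435     0.0957     1.4447]
x = (I − A)⁻¹ d = adj(I−A)·d / det(I−A), with det(I−A) = 0.28725:
  x_1 = (0.5575·750 + 0.0775·350 + 0.1250·750) / 0.28725 = 539.00 / 0.28725 ≈ 1876.41
  x_2 = (0.1750·750 + 0.3850·350 + 0.0650·750) / 0.28725 = 314.75 / 0.28725 ≈ 1095.74
  x_3 = (0.0125·750 + 0.0275·350 + 0.4150·750) / 0.28725 = 330.25 / 0.28725 ≈ 1149.70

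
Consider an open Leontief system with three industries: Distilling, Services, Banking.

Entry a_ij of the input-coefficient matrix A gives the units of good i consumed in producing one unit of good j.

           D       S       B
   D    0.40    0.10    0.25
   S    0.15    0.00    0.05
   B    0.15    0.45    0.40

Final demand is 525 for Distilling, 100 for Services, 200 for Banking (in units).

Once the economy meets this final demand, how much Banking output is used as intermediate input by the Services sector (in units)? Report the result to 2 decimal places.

z_BS = 154.48

I − A =
  [   0.60    -0.10    -0.25]
  [  -0.15     1.00    -0.05]
  [  -0.15    -0.45     0.60]
Cofactors of I−A, C_ij = (−1)^(i+j)·(minor ij) (rows/columns in the sector order above):
  C_11 = (1.00)(0.60) − (-0.05)(-0.45) = 0.5775
  C_12 = −[(-0.15)(0.60) − (-0.05)(-0.15)] = 0.0975
  C_13 = (-0.15)(-0.45) − (1.00)(-0.15) = 0.2175
  C_21 = −[(-0.10)(0.60) − (-0.25)(-0.45)] = 0.1725
  C_22 = (0.60)(0.60) − (-0.25)(-0.15) = 0.3225
  C_23 = −[(0.60)(-0.45) − (-0.10)(-0.15)] = 0.2850
  C_31 = (-0.10)(-0.05) − (-0.25)(1.00) = 0.2550
  C_32 = −[(0.60)(-0.05) − (-0.25)(-0.15)] = 0.0675
  C_33 = (0.60)(1.00) − (-0.10)(-0.15) = 0.5850
det(I−A) = Σ_j (I−A)_1j·C_1j = (0.60)(0.5775) + (-0.10)(0.0975) + (-0.25)(0.2175) = 0.282375
adj(I−A) = Cᵀ =
  [ 0.5775   0.1725   0.2550]
  [ 0.0975   0.3225   0.0675]
  [ 0.2175   0.2850   0.5850]
(I − A)⁻¹ = adj(I−A) / det(I−A) ≈
  [   2.0452     0.6109     0.9031]
  [   0.3453     1.1421     0.2390]
  [   0.7703     1.0093     2.0717]
First solve x = (I − A)⁻¹ d = adj(I−A)·d / det(I−A); in particular x_S = (0.0975·525 + 0.3225·100 + 0.0675·200) / 0.282375 = 96.9375 / 0.282375 ≈ 343.2935.
Intermediate flow from B to S: z_BS = a_BS · x_S = 0.45 × 96.9375 / 0.282375 = 43.621875 / 0.282375 ≈ 154.48.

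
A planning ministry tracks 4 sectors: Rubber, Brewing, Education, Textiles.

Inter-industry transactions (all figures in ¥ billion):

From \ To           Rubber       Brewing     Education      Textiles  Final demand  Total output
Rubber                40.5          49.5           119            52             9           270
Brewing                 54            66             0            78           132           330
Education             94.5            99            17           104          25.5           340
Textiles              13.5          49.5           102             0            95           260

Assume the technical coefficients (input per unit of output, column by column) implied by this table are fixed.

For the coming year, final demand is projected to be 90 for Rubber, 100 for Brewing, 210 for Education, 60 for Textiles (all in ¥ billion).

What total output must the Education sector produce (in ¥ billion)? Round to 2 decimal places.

x_E = 696.59

Technical coefficients a_ij = z_ij / X_j:
  a_RR = 40.5/270 = 0.15, a_BR = 54/270 = 0.20, a_ER = 94.5/270 = 0.35, a_TR = 13.5/270 = 0.05
  a_RB = 49.5/330 = 0.15, a_BB = 66/330 = 0.20, a_EB = 99/330 = 0.30, a_TB = 49.5/330 = 0.15
  a_RE = 119/340 = 0.35, a_BE = 0/340 = 0.00, a_EE = 17/340 = 0.05, a_TE = 102/340 = 0.30
  a_RT = 52/260 = 0.20, a_BT = 78/260 = 0.30, a_ET = 104/260 = 0.40, a_TT = 0/260 = 0.00
I − A =
  [   0.85    -0.15    -0.35    -0.20]
  [  -0.20     0.80     0.00    -0.30]
  [  -0.35    -0.30     0.95    -0.40]
  [  -0.05    -0.15    -0.30     1.00]
Compute the cofactors C_ij = (−1)^(i+j)·(3×3 minor ij) of I−A; the adjugate is their transpose:
adj(I−A) = Cᵀ =
  [ 0.594250   0.297000   0.325750   0.338250]
  [ 0.211750   0.545500   0.163750   0.271500]
  [ 0.356750   0.369000   0.595500   0.420250]
  [ 0.168500   0.207375   0.219500   0.498500]
det(I−A) = Σ_j (I−A)_1j·C_1j = (0.85)(0.594250) + (-0.15)(0.211750) + (-0.35)(0.356750) + (-0.20)(0.168500) = 0.3147875
(I − A)⁻¹ = adj(I−A) / det(I−A) ≈
  [   1.8878     0.9435     1.0348     1.0745]
  [   0.6727     1.7329     0.5202     0.8625]
  [   1.1333     1.1722     1.8918     1.3350]
  [   0.5353     0.6588     0.6973     1.5836]
x = (I − A)⁻¹ d = adj(I−A)·d / det(I−A), with det(I−A) = 0.3147875:
  x_R = (0.594250·90 + 0.297000·100 + 0.325750·210 + 0.338250·60) / 0.3147875 = 171.885 / 0.3147875 ≈ 546.04
  x_B = (0.211750·90 + 0.545500·100 + 0.163750·210 + 0.271500·60) / 0.3147875 = 124.285 / 0.3147875 ≈ 394.82
  x_E = (0.356750·90 + 0.369000·100 + 0.595500·210 + 0.420250·60) / 0.3147875 = 219.2775 / 0.3147875 ≈ 696.59
  x_T = (0.168500·90 + 0.207375·100 + 0.219500·210 + 0.498500·60) / 0.3147875 = 111.9075 / 0.3147875 ≈ 355.50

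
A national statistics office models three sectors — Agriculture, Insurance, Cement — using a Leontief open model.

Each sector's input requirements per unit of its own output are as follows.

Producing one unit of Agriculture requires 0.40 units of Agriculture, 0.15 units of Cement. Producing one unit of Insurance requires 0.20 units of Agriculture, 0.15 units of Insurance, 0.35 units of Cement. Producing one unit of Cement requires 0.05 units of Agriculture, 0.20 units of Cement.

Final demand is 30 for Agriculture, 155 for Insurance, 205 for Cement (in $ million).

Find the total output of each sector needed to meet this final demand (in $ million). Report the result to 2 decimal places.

x_A = 140.99, x_I = 182.35, x_C = 362.46

I − A =
  [   0.60    -0.20    -0.05]
  [   0.00     0.85     0.00]
  [  -0.15    -0.35     0.80]
Cofactors of I−A, C_ij = (−1)^(i+j)·(minor ij) (rows/columns in the sector order above):
  C_11 = (0.85)(0.80) − (0.00)(-0.35) = 0.6800
  C_12 = −[(0.00)(0.80) − (0.00)(-0.15)] = 0.0000
  C_13 = (0.00)(-0.35) − (0.85)(-0.15) = 0.1275
  C_21 = −[(-0.20)(0.80) − (-0.05)(-0.35)] = 0.1775
  C_22 = (0.60)(0.80) − (-0.05)(-0.15) = 0.4725
  C_23 = −[(0.60)(-0.35) − (-0.20)(-0.15)] = 0.2400
  C_31 = (-0.20)(0.00) − (-0.05)(0.85) = 0.0425
  C_32 = −[(0.60)(0.00) − (-0.05)(0.00)] = 0.0000
  C_33 = (0.60)(0.85) − (-0.20)(0.00) = 0.5100
det(I−A) = Σ_j (I−A)_1j·C_1j = (0.60)(0.6800) + (-0.20)(0.0000) + (-0.05)(0.1275) = 0.401625
adj(I−A) = Cᵀ =
  [ 0.6800   0.1775   0.0425]
  [ 0.0000   0.4725   0.0000]
  [ 0.1275   0.2400   0.5100]
(I − A)⁻¹ = adj(I−A) / det(I−A) ≈
  [   1.6931     0.4420     0.1058]
  [   0.0000     1.1765     0.0000]
  [   0.3175     0.5976     1.2698]
x = (I − A)⁻¹ d = adj(I−A)·d / det(I−A), with det(I−A) = 0.401625:
  x_A = (0.6800·30 + 0.1775·155 + 0.0425·205) / 0.401625 = 56.625 / 0.401625 ≈ 140.99
  x_I = (0.0000·30 + 0.4725·155 + 0.0000·205) / 0.401625 = 73.2375 / 0.401625 ≈ 182.35
  x_C = (0.1275·30 + 0.2400·155 + 0.5100·205) / 0.401625 = 145.575 / 0.401625 ≈ 362.46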